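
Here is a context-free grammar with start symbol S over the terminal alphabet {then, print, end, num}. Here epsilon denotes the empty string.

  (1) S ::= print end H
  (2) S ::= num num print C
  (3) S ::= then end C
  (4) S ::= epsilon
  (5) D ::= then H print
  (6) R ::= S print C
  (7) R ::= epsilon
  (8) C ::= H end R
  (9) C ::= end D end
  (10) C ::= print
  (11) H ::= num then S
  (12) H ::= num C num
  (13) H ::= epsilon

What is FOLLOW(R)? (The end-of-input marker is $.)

{$, end, num, print}

FIRST(S) = {epsilon, num, print, then}
FIRST(D) = {then}
FIRST(H) = {epsilon, num}
FIRST(R) = {epsilon, num, print, then}  (via S print C)
FIRST(C) = {end, num, print}  (via H end R)
FOLLOW(S) includes $ since S is the start symbol.
FOLLOW(D): in C::=end D end, D is followed by end with FIRST {end}. Thus FOLLOW(D) = {end}.
FOLLOW(S): in R::=S print C, S is followed by print C with FIRST {print}; in H::=num then S, the suffix after S is empty, so FOLLOW(S) ⊇ FOLLOW(H) = {$, end, print}. Thus FOLLOW(S) = {$, end, print}.
FOLLOW(H): in S::=print end H, the suffix after H is empty, so FOLLOW(H) ⊇ FOLLOW(S) = {$, end, print}; in D::=then H print, H is followed by print with FIRST {print}; in C::=H end R, H is followed by end R with FIRST {end}. Thus FOLLOW(H) = {$, end, print}.
FOLLOW(R): in C::=H end R, the suffix after R is empty, so FOLLOW(R) ⊇ FOLLOW(C) = {$, end, num, print}. Thus FOLLOW(R) = {$, end, num, print}.
FOLLOW(C): in S::=num num print C, the suffix after C is empty, so FOLLOW(C) ⊇ FOLLOW(S) = {$, end, print}; in S::=then end C, the suffix after C is empty, so FOLLOW(C) ⊇ FOLLOW(S) = {$, end, print}; in R::=S print C, the suffix after C is empty, so FOLLOW(C) ⊇ FOLLOW(R) = {$, end, num, print}; in H::=num C num, C is followed by num with FIRST {num}. Thus FOLLOW(C) = {$, end, num, print}.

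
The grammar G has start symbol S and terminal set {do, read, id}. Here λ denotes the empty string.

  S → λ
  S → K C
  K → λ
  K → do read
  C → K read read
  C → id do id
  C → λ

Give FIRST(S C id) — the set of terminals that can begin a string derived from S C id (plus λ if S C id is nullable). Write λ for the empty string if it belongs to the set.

FIRST(K) = {λ, do}
FIRST(C) = {λ, do, id, read}  (via K read read)
FIRST(S) = {λ, do, id, read}  (via K C)
FIRST(S C id): take FIRST of each symbol in turn, carrying on past any symbol whose FIRST contains λ; result {do, id, read}.

{do, id, read}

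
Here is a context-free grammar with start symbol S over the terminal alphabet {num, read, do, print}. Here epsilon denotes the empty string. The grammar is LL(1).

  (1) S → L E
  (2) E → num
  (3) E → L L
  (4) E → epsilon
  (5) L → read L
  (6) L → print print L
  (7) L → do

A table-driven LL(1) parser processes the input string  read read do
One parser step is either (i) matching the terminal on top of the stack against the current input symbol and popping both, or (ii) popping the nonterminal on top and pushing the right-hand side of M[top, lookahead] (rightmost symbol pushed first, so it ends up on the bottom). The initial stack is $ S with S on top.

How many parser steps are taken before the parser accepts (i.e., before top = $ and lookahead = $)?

step 1: stack=$ S  input=read read do $  — expand S → L E
step 2: stack=$ E L  input=read read do $  — expand L → read L
step 3: stack=$ E L read  input=read read do $  — match read
step 4: stack=$ E L  input=read do $  — expand L → read L
step 5: stack=$ E L read  input=read do $  — match read
step 6: stack=$ E L  input=do $  — expand L → do
step 7: stack=$ E do  input=do $  — match do
step 8: stack=$ E  input=$  — expand E → epsilon
Accept reached after 8 steps.

8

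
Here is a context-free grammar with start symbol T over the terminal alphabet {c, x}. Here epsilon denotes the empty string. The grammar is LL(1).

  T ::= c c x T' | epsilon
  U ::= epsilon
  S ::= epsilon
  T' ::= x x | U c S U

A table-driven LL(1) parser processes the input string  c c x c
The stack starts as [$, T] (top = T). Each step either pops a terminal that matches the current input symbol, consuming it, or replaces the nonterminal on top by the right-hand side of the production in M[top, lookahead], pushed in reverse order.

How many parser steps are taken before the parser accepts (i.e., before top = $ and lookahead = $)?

     Stack       Input      Action
  1  $ T         c c x c $  expand T ::= c c x T'
  2  $ T' x c c  c c x c $  match c
  3  $ T' x c    c x c $    match c
  4  $ T' x      x c $      match x
  5  $ T'        c $        expand T' ::= U c S U
  6  $ U S c U   c $        expand U ::= epsilon
  7  $ U S c     c $        match c
  8  $ U S       $          expand S ::= epsilon
  9  $ U         $          expand U ::= epsilon
Accept reached after 9 steps.

9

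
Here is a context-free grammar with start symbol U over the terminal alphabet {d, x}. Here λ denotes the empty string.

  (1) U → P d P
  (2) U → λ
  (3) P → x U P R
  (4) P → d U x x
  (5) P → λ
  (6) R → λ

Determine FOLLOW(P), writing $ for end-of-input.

{$, d, x}

FIRST(P) = {λ, d, x}
FIRST(R) = {λ}
FIRST(U) = {λ, d, x}  (via P d P)
FOLLOW(U) includes $ since U is the start symbol.
FOLLOW(U): in P→x U P R, U is followed by P R with FIRST {λ, d, x}; in P→x U P R, the suffix after U is nullable, so FOLLOW(U) ⊇ FOLLOW(P) = {$, d, x}; in P→d U x x, U is followed by x x with FIRST {x}. Thus FOLLOW(U) = {$, d, x}.
FOLLOW(P): in U→P d P (occurrence 1), P is followed by d P with FIRST {d}; in U→P d P (occurrence 2), the suffix after P is empty, so FOLLOW(P) ⊇ FOLLOW(U) = {$, d, x}; in P→x U P R, P is followed by R with FIRST {λ}; in P→x U P R, the suffix after P is nullable (adds nothing new). Thus FOLLOW(P) = {$, d, x}.
FOLLOW(R): in P→x U P R, the suffix after R is empty, so FOLLOW(R) ⊇ FOLLOW(P) = {$, d, x}. Thus FOLLOW(R) = {$, d, x}.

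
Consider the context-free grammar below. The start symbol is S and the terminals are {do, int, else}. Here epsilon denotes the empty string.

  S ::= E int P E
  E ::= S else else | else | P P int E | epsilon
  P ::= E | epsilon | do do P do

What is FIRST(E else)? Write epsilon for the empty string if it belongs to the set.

FIRST(S): from S::=E int P E we get {do, else, int}. So FIRST(S) = {do, else, int}.
FIRST(E): from E::=S else else we get {do, else, int}; from E::=else we get {else}; from E::=P P int E we get {do, else, int}; from E::=epsilon we get {epsilon}. So FIRST(E) = {epsilon, do, else, int}.
FIRST(P): from P::=E we get {epsilon, do, else, int}; from P::=epsilon we get {epsilon}; from P::=do do P do we get {do}. So FIRST(P) = {epsilon, do, else, int}.
FIRST(E else): take FIRST of each symbol in turn, carrying on past any symbol whose FIRST contains epsilon; result {do, else, int}.

{do, else, int}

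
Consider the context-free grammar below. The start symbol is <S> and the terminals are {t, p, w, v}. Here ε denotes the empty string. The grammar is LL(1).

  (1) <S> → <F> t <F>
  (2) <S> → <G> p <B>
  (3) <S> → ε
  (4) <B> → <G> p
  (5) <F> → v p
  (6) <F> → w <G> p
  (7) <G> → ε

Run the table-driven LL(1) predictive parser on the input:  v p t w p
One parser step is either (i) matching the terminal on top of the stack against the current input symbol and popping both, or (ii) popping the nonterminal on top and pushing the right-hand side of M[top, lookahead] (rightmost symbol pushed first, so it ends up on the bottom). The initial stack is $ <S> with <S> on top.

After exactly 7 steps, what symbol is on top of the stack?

<G>

     Stack        Input        Action
  1  $ <S>        v p t w p $  expand <S> → <F> t <F>
  2  $ <F> t <F>  v p t w p $  expand <F> → v p
  3  $ <F> t p v  v p t w p $  match v
  4  $ <F> t p    p t w p $    match p
  5  $ <F> t      t w p $      match t
  6  $ <F>        w p $        expand <F> → w <G> p
  7  $ p <G> w    w p $        match w
Stack after step 7: $ p <G> (top = <G>).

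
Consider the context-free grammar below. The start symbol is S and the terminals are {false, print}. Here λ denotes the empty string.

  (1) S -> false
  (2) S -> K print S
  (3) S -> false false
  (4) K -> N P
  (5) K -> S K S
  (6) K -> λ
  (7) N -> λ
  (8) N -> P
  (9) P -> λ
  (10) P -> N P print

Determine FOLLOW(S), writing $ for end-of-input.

{$, false, print}

FIRST(S) = {false, print}  (via K print S)
FIRST(K) = {λ, false, print}  (via N P, S K S)
FIRST(N) = {λ, print}  (via P)
FIRST(P) = {λ, print}  (via N P print)
FOLLOW(S) includes $ since S is the start symbol.
FOLLOW(K): in S->K print S, K is followed by print S with FIRST {print}; in K->S K S, K is followed by S with FIRST {false, print}. Thus FOLLOW(K) = {false, print}.
FOLLOW(S): in S->K print S, the suffix after S is empty (adds nothing new); in K->S K S (occurrence 1), S is followed by K S with FIRST {false, print}; in K->S K S (occurrence 2), the suffix after S is empty, so FOLLOW(S) ⊇ FOLLOW(K) = {false, print}. Thus FOLLOW(S) = {$, false, print}.
FOLLOW(N): in K->N P, N is followed by P with FIRST {λ, print}; in K->N P, the suffix after N is nullable, so FOLLOW(N) ⊇ FOLLOW(K) = {false, print}; in P->N P print, N is followed by P print with FIRST {print}. Thus FOLLOW(N) = {false, print}.
FOLLOW(P): in K->N P, the suffix after P is empty, so FOLLOW(P) ⊇ FOLLOW(K) = {false, print}; in N->P, the suffix after P is empty, so FOLLOW(P) ⊇ FOLLOW(N) = {false, print}; in P->N P print, P is followed by print with FIRST {print}. Thus FOLLOW(P) = {false, print}.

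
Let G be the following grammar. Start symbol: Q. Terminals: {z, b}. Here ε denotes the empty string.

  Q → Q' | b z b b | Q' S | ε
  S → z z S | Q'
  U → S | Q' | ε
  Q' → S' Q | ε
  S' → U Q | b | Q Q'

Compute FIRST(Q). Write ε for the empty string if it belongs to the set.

{ε, b, z}

FIRST(Q) = {ε, b, z}  (via Q', Q' S)
FIRST(S) = {ε, b, z}  (via Q')
FIRST(U) = {ε, b, z}  (via S, Q')
FIRST(Q') = {ε, b, z}  (via S' Q)
FIRST(S') = {ε, b, z}  (via U Q, Q Q')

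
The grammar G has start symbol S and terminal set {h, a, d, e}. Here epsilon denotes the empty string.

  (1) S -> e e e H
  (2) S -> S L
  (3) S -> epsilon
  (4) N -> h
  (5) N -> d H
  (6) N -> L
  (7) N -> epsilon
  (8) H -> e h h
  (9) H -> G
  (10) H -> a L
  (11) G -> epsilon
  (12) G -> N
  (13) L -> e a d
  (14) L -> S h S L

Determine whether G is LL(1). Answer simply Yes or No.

FIRST(S) = {epsilon, e, h}
FIRST(N) = {epsilon, d, e, h}
FIRST(H) = {epsilon, a, d, e, h}
FIRST(G) = {epsilon, d, e, h}
FIRST(L) = {e, h}
FOLLOW(S) = {$, e, h}
FOLLOW(N) = {$, e, h}
FOLLOW(H) = {$, e, h}
FOLLOW(G) = {$, e, h}
FOLLOW(L) = {$, e, h}
Cell M[G, $] receives both G -> epsilon and G -> N — the grammar is not LL(1).

No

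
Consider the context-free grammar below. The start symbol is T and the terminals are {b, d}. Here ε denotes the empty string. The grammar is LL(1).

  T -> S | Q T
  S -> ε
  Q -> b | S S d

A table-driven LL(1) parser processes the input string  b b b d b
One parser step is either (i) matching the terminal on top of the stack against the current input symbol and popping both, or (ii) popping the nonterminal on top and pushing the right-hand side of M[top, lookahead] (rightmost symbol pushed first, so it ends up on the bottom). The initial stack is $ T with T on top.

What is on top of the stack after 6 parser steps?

T

step 1: stack=$ T  input=b b b d b $  — expand T -> Q T
step 2: stack=$ T Q  input=b b b d b $  — expand Q -> b
step 3: stack=$ T b  input=b b b d b $  — match b
step 4: stack=$ T  input=b b d b $  — expand T -> Q T
step 5: stack=$ T Q  input=b b d b $  — expand Q -> b
step 6: stack=$ T b  input=b b d b $  — match b
Stack after step 6: $ T (top = T).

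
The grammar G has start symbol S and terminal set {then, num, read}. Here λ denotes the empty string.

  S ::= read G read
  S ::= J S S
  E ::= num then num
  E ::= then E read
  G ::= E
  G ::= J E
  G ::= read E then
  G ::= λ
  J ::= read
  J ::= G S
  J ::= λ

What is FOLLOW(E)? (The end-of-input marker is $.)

{num, read, then}

FIRST(E) = {num, then}
FIRST(S) = {num, read, then}  (via J S S)
FIRST(G) = {λ, num, read, then}  (via E, J E)
FIRST(J) = {λ, num, read, then}  (via G S)
FOLLOW(S) includes $ since S is the start symbol.
FOLLOW(G): in S::=read G read, G is followed by read with FIRST {read}; in J::=G S, G is followed by S with FIRST {num, read, then}. Thus FOLLOW(G) = {num, read, then}.
FOLLOW(E): in E::=then E read, E is followed by read with FIRST {read}; in G::=E, the suffix after E is empty, so FOLLOW(E) ⊇ FOLLOW(G) = {num, read, then}; in G::=J E, the suffix after E is empty, so FOLLOW(E) ⊇ FOLLOW(G) = {num, read, then}; in G::=read E then, E is followed by then with FIRST {then}. Thus FOLLOW(E) = {num, read, then}.
FOLLOW(J): in S::=J S S, J is followed by S S with FIRST {num, read, then}; in G::=J E, J is followed by E with FIRST {num, then}. Thus FOLLOW(J) = {num, read, then}.
FOLLOW(S): in S::=J S S (occurrence 1), S is followed by S with FIRST {num, read, then}; in S::=J S S (occurrence 2), the suffix after S is empty (adds nothing new); in J::=G S, the suffix after S is empty, so FOLLOW(S) ⊇ FOLLOW(J) = {num, read, then}. Thus FOLLOW(S) = {$, num, read, then}.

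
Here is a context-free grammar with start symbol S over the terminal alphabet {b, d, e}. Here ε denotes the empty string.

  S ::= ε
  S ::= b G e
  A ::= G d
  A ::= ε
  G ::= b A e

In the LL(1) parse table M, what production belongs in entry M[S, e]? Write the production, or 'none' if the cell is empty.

FIRST(S) = {ε, b}
FIRST(G) = {b}
FIRST(A) = {ε, b}  (via G d)
FOLLOW(S) includes $ since S is the start symbol.
FOLLOW(S): S appears on no right-hand side. Thus FOLLOW(S) = {$}.
For S ::= ε: FIRST(ε) = {ε}, so it goes in M[S, t] for t ∈ {}; since ε ∈ FIRST, also for every t ∈ FOLLOW(S) = {$}.
For S ::= b G e: FIRST(b G e) = {b}, so it goes in M[S, t] for t ∈ {b}.
None of these place a production in M[S, e].

none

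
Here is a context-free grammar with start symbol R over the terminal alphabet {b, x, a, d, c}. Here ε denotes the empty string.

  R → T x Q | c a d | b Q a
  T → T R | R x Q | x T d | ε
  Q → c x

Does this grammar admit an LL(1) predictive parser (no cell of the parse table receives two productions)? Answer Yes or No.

FIRST(R) = {b, c, x}
FIRST(T) = {ε, b, c, x}
FIRST(Q) = {c}
FOLLOW(R) = {$, b, c, d, x}
FOLLOW(T) = {b, c, d, x}
FOLLOW(Q) = {$, a, b, c, d, x}
Cell M[R, b] receives both R → T x Q and R → b Q a — the grammar is not LL(1).

No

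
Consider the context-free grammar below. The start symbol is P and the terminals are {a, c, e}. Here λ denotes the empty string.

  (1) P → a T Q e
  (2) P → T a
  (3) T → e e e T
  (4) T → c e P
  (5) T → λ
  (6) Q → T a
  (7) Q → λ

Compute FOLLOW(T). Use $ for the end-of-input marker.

FIRST(T) = {λ, c, e}
FIRST(P) = {a, c, e}  (via T a)
FIRST(Q) = {λ, a, c, e}  (via T a)
FOLLOW(P) includes $ since P is the start symbol.
FOLLOW(T): in P→a T Q e, T is followed by Q e with FIRST {a, c, e}; in P→T a, T is followed by a with FIRST {a}; in T→e e e T, the suffix after T is empty (adds nothing new); in Q→T a, T is followed by a with FIRST {a}. Thus FOLLOW(T) = {a, c, e}.
FOLLOW(P): in T→c e P, the suffix after P is empty, so FOLLOW(P) ⊇ FOLLOW(T) = {a, c, e}. Thus FOLLOW(P) = {$, a, c, e}.
FOLLOW(Q): in P→a T Q e, Q is followed by e with FIRST {e}. Thus FOLLOW(Q) = {e}.

{a, c, e}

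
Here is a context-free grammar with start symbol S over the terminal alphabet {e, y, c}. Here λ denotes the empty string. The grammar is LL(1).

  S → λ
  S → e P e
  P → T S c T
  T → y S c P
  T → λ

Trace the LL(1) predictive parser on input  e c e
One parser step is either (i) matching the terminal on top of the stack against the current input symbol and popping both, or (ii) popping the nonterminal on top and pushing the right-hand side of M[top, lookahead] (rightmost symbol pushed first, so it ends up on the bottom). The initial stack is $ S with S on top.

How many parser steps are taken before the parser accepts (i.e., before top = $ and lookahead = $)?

     Stack        Input    Action
  1  $ S          e c e $  expand S → e P e
  2  $ e P e      e c e $  match e
  3  $ e P        c e $    expand P → T S c T
  4  $ e T c S T  c e $    expand T → λ
  5  $ e T c S    c e $    expand S → λ
  6  $ e T c      c e $    match c
  7  $ e T        e $      expand T → λ
  8  $ e          e $      match e
Accept reached after 8 steps.

8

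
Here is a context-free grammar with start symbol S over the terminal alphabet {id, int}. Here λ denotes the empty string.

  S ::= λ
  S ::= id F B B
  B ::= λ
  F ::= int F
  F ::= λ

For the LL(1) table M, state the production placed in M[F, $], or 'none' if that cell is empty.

F ::= λ

FIRST(S): from S::=λ we get {λ}; from S::=id F B B we get {id}. So FIRST(S) = {λ, id}.
FIRST(B): from B::=λ we get {λ}. So FIRST(B) = {λ}.
FIRST(F): from F::=int F we get {int}; from F::=λ we get {λ}. So FIRST(F) = {λ, int}.
FOLLOW(S) includes $ since S is the start symbol.
FOLLOW(S): S appears on no right-hand side. Thus FOLLOW(S) = {$}.
FOLLOW(F): in S::=id F B B, F is followed by B B with FIRST {λ}; in S::=id F B B, the suffix after F is nullable, so FOLLOW(F) ⊇ FOLLOW(S) = {$}; in F::=int F, the suffix after F is empty (adds nothing new). Thus FOLLOW(F) = {$}.
For F ::= int F: FIRST(int F) = {int}, so it goes in M[F, t] for t ∈ {int}.
For F ::= λ: FIRST(λ) = {λ}, so it goes in M[F, t] for t ∈ {}; since λ ∈ FIRST, also for every t ∈ FOLLOW(F) = {$}.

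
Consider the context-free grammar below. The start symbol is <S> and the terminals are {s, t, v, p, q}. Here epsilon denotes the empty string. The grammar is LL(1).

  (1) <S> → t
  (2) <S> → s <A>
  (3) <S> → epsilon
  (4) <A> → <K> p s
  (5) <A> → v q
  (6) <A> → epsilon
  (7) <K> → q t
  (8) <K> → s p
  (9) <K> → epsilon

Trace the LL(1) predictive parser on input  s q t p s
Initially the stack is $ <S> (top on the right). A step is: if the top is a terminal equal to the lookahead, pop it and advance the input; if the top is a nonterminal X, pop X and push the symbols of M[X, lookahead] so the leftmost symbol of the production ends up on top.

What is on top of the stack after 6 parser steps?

p

step 1: stack=$ <S>  input=s q t p s $  — expand <S> → s <A>
step 2: stack=$ <A> s  input=s q t p s $  — match s
step 3: stack=$ <A>  input=q t p s $  — expand <A> → <K> p s
step 4: stack=$ s p <K>  input=q t p s $  — expand <K> → q t
step 5: stack=$ s p t q  input=q t p s $  — match q
step 6: stack=$ s p t  input=t p s $  — match t
Stack after step 6: $ s p (top = p).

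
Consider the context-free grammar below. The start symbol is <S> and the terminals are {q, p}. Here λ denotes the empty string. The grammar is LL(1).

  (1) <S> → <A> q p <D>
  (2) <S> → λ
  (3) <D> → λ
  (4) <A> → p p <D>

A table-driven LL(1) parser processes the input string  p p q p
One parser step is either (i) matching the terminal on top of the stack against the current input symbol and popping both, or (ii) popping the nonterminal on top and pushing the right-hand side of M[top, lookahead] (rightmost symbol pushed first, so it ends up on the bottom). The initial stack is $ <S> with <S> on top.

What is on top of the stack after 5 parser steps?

q

step 1: stack=$ <S>  input=p p q p $  — expand <S> → <A> q p <D>
step 2: stack=$ <D> p q <A>  input=p p q p $  — expand <A> → p p <D>
step 3: stack=$ <D> p q <D> p p  input=p p q p $  — match p
step 4: stack=$ <D> p q <D> p  input=p q p $  — match p
step 5: stack=$ <D> p q <D>  input=q p $  — expand <D> → λ
Stack after step 5: $ <D> p q (top = q).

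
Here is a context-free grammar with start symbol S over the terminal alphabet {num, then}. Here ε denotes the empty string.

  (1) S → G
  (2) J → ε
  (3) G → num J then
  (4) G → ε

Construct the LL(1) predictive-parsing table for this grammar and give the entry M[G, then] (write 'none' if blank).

FIRST(J): from J→ε we get {ε}. So FIRST(J) = {ε}.
FIRST(G): from G→num J then we get {num}; from G→ε we get {ε}. So FIRST(G) = {ε, num}.
FIRST(S): from S→G we get {ε, num}. So FIRST(S) = {ε, num}.
FOLLOW(S) includes $ since S is the start symbol.
FOLLOW(S): S appears on no right-hand side. Thus FOLLOW(S) = {$}.
FOLLOW(G): in S→G, the suffix after G is empty, so FOLLOW(G) ⊇ FOLLOW(S) = {$}. Thus FOLLOW(G) = {$}.
For G → num J then: FIRST(num J then) = {num}, so it goes in M[G, t] for t ∈ {num}.
For G → ε: FIRST(ε) = {ε}, so it goes in M[G, t] for t ∈ {}; since ε ∈ FIRST, also for every t ∈ FOLLOW(G) = {$}.
None of these place a production in M[G, then].

none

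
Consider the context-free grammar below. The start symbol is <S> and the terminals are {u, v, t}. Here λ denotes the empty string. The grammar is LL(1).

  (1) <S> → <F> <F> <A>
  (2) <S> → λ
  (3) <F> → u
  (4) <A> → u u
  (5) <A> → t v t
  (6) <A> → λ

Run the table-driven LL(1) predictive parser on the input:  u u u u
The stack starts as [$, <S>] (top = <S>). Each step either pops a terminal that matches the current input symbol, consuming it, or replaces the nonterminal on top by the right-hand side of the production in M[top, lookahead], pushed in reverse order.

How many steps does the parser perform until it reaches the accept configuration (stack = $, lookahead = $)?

8

step 1: stack=$ <S>  input=u u u u $  — expand <S> → <F> <F> <A>
step 2: stack=$ <A> <F> <F>  input=u u u u $  — expand <F> → u
step 3: stack=$ <A> <F> u  input=u u u u $  — match u
step 4: stack=$ <A> <F>  input=u u u $  — expand <F> → u
step 5: stack=$ <A> u  input=u u u $  — match u
step 6: stack=$ <A>  input=u u $  — expand <A> → u u
step 7: stack=$ u u  input=u u $  — match u
step 8: stack=$ u  input=u $  — match u
Accept reached after 8 steps.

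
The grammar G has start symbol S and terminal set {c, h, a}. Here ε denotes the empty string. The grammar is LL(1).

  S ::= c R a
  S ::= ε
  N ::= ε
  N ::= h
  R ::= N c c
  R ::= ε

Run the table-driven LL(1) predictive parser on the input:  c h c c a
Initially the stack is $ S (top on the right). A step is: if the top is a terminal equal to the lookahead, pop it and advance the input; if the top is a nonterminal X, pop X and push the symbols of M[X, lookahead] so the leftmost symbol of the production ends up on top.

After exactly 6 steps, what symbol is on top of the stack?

step 1: stack=$ S  input=c h c c a $  — expand S ::= c R a
step 2: stack=$ a R c  input=c h c c a $  — match c
step 3: stack=$ a R  input=h c c a $  — expand R ::= N c c
step 4: stack=$ a c c N  input=h c c a $  — expand N ::= h
step 5: stack=$ a c c h  input=h c c a $  — match h
step 6: stack=$ a c c  input=c c a $  — match c
Stack after step 6: $ a c (top = c).

c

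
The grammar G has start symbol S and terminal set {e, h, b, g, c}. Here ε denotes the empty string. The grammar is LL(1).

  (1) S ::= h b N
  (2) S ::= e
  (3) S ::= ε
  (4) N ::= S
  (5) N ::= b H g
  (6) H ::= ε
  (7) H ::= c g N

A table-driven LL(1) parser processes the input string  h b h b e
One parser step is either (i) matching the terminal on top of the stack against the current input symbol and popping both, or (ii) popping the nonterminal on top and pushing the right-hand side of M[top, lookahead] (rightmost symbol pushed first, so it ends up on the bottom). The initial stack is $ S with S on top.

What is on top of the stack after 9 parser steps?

e

     Stack    Input        Action
  1  $ S      h b h b e $  expand S ::= h b N
  2  $ N b h  h b h b e $  match h
  3  $ N b    b h b e $    match b
  4  $ N      h b e $      expand N ::= S
  5  $ S      h b e $      expand S ::= h b N
  6  $ N b h  h b e $      match h
  7  $ N b    b e $        match b
  8  $ N      e $          expand N ::= S
  9  $ S      e $          expand S ::= e
Stack after step 9: $ e (top = e).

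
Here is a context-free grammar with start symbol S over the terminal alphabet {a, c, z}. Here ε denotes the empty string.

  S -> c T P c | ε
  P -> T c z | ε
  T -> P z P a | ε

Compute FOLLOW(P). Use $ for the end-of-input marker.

{a, c, z}

FIRST(S) = {ε, c}
FIRST(P) = {ε, c, z}  (via T c z)
FIRST(T) = {ε, c, z}  (via P z P a)
FOLLOW(S) includes $ since S is the start symbol.
FOLLOW(S): S appears on no right-hand side. Thus FOLLOW(S) = {$}.
FOLLOW(P): in S->c T P c, P is followed by c with FIRST {c}; in T->P z P a (occurrence 1), P is followed by z P a with FIRST {z}; in T->P z P a (occurrence 2), P is followed by a with FIRST {a}. Thus FOLLOW(P) = {a, c, z}.
FOLLOW(T): in S->c T P c, T is followed by P c with FIRST {c, z}; in P->T c z, T is followed by c z with FIRST {c}. Thus FOLLOW(T) = {c, z}.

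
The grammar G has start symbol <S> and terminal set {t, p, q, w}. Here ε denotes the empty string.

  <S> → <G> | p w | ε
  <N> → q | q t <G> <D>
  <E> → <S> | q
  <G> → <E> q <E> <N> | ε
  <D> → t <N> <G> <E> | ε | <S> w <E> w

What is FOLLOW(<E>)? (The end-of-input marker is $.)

FIRST(<N>): from <N>→q we get {q}; from <N>→q t <G> <D> we get {q}. So FIRST(<N>) = {q}.
FIRST(<S>): from <S>→<G> we get {ε, p, q}; from <S>→p w we get {p}; from <S>→ε we get {ε}. So FIRST(<S>) = {ε, p, q}.
FIRST(<E>): from <E>→<S> we get {ε, p, q}; from <E>→q we get {q}. So FIRST(<E>) = {ε, p, q}.
FIRST(<D>): from <D>→t <N> <G> <E> we get {t}; from <D>→ε we get {ε}; from <D>→<S> w <E> w we get {p, q, w}. So FIRST(<D>) = {ε, p, q, t, w}.
FIRST(<G>): from <G>→<E> q <E> <N> we get {p, q}; from <G>→ε we get {ε}. So FIRST(<G>) = {ε, p, q}.
FOLLOW(<S>) includes $ since <S> is the start symbol.
FOLLOW(<S>): in <E>→<S>, the suffix after <S> is empty, so FOLLOW(<S>) ⊇ FOLLOW(<E>) = {$, p, q, t, w}; in <D>→<S> w <E> w, <S> is followed by w <E> w with FIRST {w}. Thus FOLLOW(<S>) = {$, p, q, t, w}.
FOLLOW(<N>): in <G>→<E> q <E> <N>, the suffix after <N> is empty, so FOLLOW(<N>) ⊇ FOLLOW(<G>) = {$, p, q, t, w}; in <D>→t <N> <G> <E>, <N> is followed by <G> <E> with FIRST {ε, p, q}; in <D>→t <N> <G> <E>, the suffix after <N> is nullable, so FOLLOW(<N>) ⊇ FOLLOW(<D>) = {$, p, q, t, w}. Thus FOLLOW(<N>) = {$, p, q, t, w}.
FOLLOW(<D>): in <N>→q t <G> <D>, the suffix after <D> is empty, so FOLLOW(<D>) ⊇ FOLLOW(<N>) = {$, p, q, t, w}. Thus FOLLOW(<D>) = {$, p, q, t, w}.
FOLLOW(<E>): in <G>→<E> q <E> <N> (occurrence 1), <E> is followed by q <E> <N> with FIRST {q}; in <G>→<E> q <E> <N> (occurrence 2), <E> is followed by <N> with FIRST {q}; in <D>→t <N> <G> <E>, the suffix after <E> is empty, so FOLLOW(<E>) ⊇ FOLLOW(<D>) = {$, p, q, t, w}; in <D>→<S> w <E> w, <E> is followed by w with FIRST {w}. Thus FOLLOW(<E>) = {$, p, q, t, w}.
FOLLOW(<G>): in <S>→<G>, the suffix after <G> is empty, so FOLLOW(<G>) ⊇ FOLLOW(<S>) = {$, p, q, t, w}; in <N>→q t <G> <D>, <G> is followed by <D> with FIRST {ε, p, q, t, w}; in <N>→q t <G> <D>, the suffix after <G> is nullable, so FOLLOW(<G>) ⊇ FOLLOW(<N>) = {$, p, q, t, w}; in <D>→t <N> <G> <E>, <G> is followed by <E> with FIRST {ε, p, q}; in <D>→t <N> <G> <E>, the suffix after <G> is nullable, so FOLLOW(<G>) ⊇ FOLLOW(<D>) = {$, p, q, t, w}. Thus FOLLOW(<G>) = {$, p, q, t, w}.

{$, p, q, t, w}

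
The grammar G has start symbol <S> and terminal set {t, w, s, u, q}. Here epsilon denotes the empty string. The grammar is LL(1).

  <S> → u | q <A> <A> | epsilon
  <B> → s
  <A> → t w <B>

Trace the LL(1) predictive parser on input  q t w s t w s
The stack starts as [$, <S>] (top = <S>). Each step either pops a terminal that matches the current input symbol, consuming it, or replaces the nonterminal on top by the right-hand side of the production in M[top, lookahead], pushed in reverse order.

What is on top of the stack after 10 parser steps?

      Stack          Input            Action
   1  $ <S>          q t w s t w s $  expand <S> → q <A> <A>
   2  $ <A> <A> q    q t w s t w s $  match q
   3  $ <A> <A>      t w s t w s $    expand <A> → t w <B>
   4  $ <A> <B> w t  t w s t w s $    match t
   5  $ <A> <B> w    w s t w s $      match w
   6  $ <A> <B>      s t w s $        expand <B> → s
   7  $ <A> s        s t w s $        match s
   8  $ <A>          t w s $          expand <A> → t w <B>
   9  $ <B> w t      t w s $          match t
  10  $ <B> w        w s $            match w
Stack after step 10: $ <B> (top = <B>).

<B>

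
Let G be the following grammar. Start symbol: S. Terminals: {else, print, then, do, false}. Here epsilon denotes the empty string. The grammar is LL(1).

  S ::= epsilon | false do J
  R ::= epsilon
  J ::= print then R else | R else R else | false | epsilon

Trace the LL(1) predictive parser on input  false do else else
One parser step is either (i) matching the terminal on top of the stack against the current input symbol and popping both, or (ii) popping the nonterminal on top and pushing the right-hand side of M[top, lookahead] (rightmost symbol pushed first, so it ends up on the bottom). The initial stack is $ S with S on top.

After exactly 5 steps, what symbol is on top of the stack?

     Stack            Input                 Action
  1  $ S              false do else else $  expand S ::= false do J
  2  $ J do false     false do else else $  match false
  3  $ J do           do else else $        match do
  4  $ J              else else $           expand J ::= R else R else
  5  $ else R else R  else else $           expand R ::= epsilon
Stack after step 5: $ else R else (top = else).

else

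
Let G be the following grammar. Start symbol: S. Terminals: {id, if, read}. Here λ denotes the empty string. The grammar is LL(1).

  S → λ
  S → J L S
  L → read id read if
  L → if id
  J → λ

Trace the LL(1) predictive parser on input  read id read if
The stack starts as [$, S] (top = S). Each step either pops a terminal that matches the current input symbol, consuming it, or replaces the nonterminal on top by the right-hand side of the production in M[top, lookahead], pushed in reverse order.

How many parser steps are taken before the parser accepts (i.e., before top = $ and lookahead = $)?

8

step 1: stack=$ S  input=read id read if $  — expand S → J L S
step 2: stack=$ S L J  input=read id read if $  — expand J → λ
step 3: stack=$ S L  input=read id read if $  — expand L → read id read if
step 4: stack=$ S if read id read  input=read id read if $  — match read
step 5: stack=$ S if read id  input=id read if $  — match id
step 6: stack=$ S if read  input=read if $  — match read
step 7: stack=$ S if  input=if $  — match if
step 8: stack=$ S  input=$  — expand S → λ
Accept reached after 8 steps.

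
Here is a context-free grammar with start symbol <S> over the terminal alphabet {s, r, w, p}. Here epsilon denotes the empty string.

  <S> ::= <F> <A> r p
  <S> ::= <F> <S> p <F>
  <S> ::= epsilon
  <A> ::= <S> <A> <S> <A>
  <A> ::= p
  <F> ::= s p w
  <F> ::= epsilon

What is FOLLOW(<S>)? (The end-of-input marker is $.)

FIRST(<F>) = {epsilon, s}
FIRST(<S>) = {epsilon, p, s}  (via <F> <A> r p, <F> <S> p <F>)
FIRST(<A>) = {p, s}  (via <S> <A> <S> <A>)
FOLLOW(<S>) includes $ since <S> is the start symbol.
FOLLOW(<S>): in <S>::=<F> <S> p <F>, <S> is followed by p <F> with FIRST {p}; in <A>::=<S> <A> <S> <A> (occurrence 1), <S> is followed by <A> <S> <A> with FIRST {p, s}; in <A>::=<S> <A> <S> <A> (occurrence 2), <S> is followed by <A> with FIRST {p, s}. Thus FOLLOW(<S>) = {$, p, s}.
FOLLOW(<A>): in <S>::=<F> <A> r p, <A> is followed by r p with FIRST {r}; in <A>::=<S> <A> <S> <A> (occurrence 1), <A> is followed by <S> <A> with FIRST {p, s}; in <A>::=<S> <A> <S> <A> (occurrence 2), the suffix after <A> is empty (adds nothing new). Thus FOLLOW(<A>) = {p, r, s}.
FOLLOW(<F>): in <S>::=<F> <A> r p, <F> is followed by <A> r p with FIRST {p, s}; in <S>::=<F> <S> p <F> (occurrence 1), <F> is followed by <S> p <F> with FIRST {p, s}; in <S>::=<F> <S> p <F> (occurrence 2), the suffix after <F> is empty, so FOLLOW(<F>) ⊇ FOLLOW(<S>) = {$, p, s}. Thus FOLLOW(<F>) = {$, p, s}.

{$, p, s}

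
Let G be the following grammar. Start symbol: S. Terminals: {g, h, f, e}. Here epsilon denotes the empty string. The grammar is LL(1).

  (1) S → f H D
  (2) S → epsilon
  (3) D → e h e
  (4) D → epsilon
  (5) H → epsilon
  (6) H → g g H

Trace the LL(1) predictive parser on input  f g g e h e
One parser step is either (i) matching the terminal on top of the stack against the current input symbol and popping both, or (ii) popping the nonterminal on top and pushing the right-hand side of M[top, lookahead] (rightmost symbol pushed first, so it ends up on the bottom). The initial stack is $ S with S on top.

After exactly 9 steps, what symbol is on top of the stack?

e

step 1: stack=$ S  input=f g g e h e $  — expand S → f H D
step 2: stack=$ D H f  input=f g g e h e $  — match f
step 3: stack=$ D H  input=g g e h e $  — expand H → g g H
step 4: stack=$ D H g g  input=g g e h e $  — match g
step 5: stack=$ D H g  input=g e h e $  — match g
step 6: stack=$ D H  input=e h e $  — expand H → epsilon
step 7: stack=$ D  input=e h e $  — expand D → e h e
step 8: stack=$ e h e  input=e h e $  — match e
step 9: stack=$ e h  input=h e $  — match h
Stack after step 9: $ e (top = e).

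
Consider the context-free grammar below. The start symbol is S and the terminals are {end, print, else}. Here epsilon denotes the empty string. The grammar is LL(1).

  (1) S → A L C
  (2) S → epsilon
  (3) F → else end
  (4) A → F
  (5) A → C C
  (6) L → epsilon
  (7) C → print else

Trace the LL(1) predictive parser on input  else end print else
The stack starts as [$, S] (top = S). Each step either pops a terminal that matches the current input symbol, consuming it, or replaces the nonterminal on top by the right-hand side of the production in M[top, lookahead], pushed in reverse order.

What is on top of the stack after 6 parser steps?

step 1: stack=$ S  input=else end print else $  — expand S → A L C
step 2: stack=$ C L A  input=else end print else $  — expand A → F
step 3: stack=$ C L F  input=else end print else $  — expand F → else end
step 4: stack=$ C L end else  input=else end print else $  — match else
step 5: stack=$ C L end  input=end print else $  — match end
step 6: stack=$ C L  input=print else $  — expand L → epsilon
Stack after step 6: $ C (top = C).

C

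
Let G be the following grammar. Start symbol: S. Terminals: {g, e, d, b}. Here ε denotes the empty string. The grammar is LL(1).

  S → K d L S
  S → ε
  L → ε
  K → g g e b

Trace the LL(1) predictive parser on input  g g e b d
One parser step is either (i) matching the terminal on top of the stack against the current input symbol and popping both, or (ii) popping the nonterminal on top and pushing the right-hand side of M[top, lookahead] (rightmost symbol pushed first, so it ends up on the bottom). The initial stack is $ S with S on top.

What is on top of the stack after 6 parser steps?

d

step 1: stack=$ S  input=g g e b d $  — expand S → K d L S
step 2: stack=$ S L d K  input=g g e b d $  — expand K → g g e b
step 3: stack=$ S L d b e g g  input=g g e b d $  — match g
step 4: stack=$ S L d b e g  input=g e b d $  — match g
step 5: stack=$ S L d b e  input=e b d $  — match e
step 6: stack=$ S L d b  input=b d $  — match b
Stack after step 6: $ S L d (top = d).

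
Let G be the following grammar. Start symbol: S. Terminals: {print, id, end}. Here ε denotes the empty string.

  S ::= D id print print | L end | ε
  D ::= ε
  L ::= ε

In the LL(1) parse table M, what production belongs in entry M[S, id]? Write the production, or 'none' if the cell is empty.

FIRST(D): from D::=ε we get {ε}. So FIRST(D) = {ε}.
FIRST(L): from L::=ε we get {ε}. So FIRST(L) = {ε}.
FIRST(S): from S::=D id print print we get {id}; from S::=L end we get {end}; from S::=ε we get {ε}. So FIRST(S) = {ε, end, id}.
FOLLOW(S) includes $ since S is the start symbol.
FOLLOW(S): S appears on no right-hand side. Thus FOLLOW(S) = {$}.
For S ::= D id print print: FIRST(D id print print) = {id}, so it goes in M[S, t] for t ∈ {id}.
For S ::= L end: FIRST(L end) = {end}, so it goes in M[S, t] for t ∈ {end}.
For S ::= ε: FIRST(ε) = {ε}, so it goes in M[S, t] for t ∈ {}; since ε ∈ FIRST, also for every t ∈ FOLLOW(S) = {$}.

S ::= D id print print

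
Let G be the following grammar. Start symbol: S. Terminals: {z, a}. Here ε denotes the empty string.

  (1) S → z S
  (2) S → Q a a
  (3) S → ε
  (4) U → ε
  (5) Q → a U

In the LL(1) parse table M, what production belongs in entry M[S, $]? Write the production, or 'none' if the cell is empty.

FIRST(U): from U→ε we get {ε}. So FIRST(U) = {ε}.
FIRST(Q): from Q→a U we get {a}. So FIRST(Q) = {a}.
FIRST(S): from S→z S we get {z}; from S→Q a a we get {a}; from S→ε we get {ε}. So FIRST(S) = {ε, a, z}.
FOLLOW(S) includes $ since S is the start symbol.
FOLLOW(S): in S→z S, the suffix after S is empty (adds nothing new). Thus FOLLOW(S) = {$}.
For S → z S: FIRST(z S) = {z}, so it goes in M[S, t] for t ∈ {z}.
For S → Q a a: FIRST(Q a a) = {a}, so it goes in M[S, t] for t ∈ {a}.
For S → ε: FIRST(ε) = {ε}, so it goes in M[S, t] for t ∈ {}; since ε ∈ FIRST, also for every t ∈ FOLLOW(S) = {$}.

S → ε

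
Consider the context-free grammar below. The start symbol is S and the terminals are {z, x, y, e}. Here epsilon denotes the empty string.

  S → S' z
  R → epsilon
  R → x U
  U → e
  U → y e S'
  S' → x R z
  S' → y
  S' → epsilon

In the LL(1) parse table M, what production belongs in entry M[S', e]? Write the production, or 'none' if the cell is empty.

FIRST(R) = {epsilon, x}
FIRST(U) = {e, y}
FIRST(S') = {epsilon, x, y}
FIRST(S) = {x, y, z}  (via S' z)
FOLLOW(S) includes $ since S is the start symbol.
FOLLOW(U): in R→x U, the suffix after U is empty, so FOLLOW(U) ⊇ FOLLOW(R) = {z}. Thus FOLLOW(U) = {z}.
FOLLOW(S'): in S→S' z, S' is followed by z with FIRST {z}; in U→y e S', the suffix after S' is empty, so FOLLOW(S') ⊇ FOLLOW(U) = {z}. Thus FOLLOW(S') = {z}.
For S' → x R z: FIRST(x R z) = {x}, so it goes in M[S', t] for t ∈ {x}.
For S' → y: FIRST(y) = {y}, so it goes in M[S', t] for t ∈ {y}.
For S' → epsilon: FIRST(epsilon) = {epsilon}, so it goes in M[S', t] for t ∈ {}; since epsilon ∈ FIRST, also for every t ∈ FOLLOW(S') = {z}.
None of these place a production in M[S', e].

none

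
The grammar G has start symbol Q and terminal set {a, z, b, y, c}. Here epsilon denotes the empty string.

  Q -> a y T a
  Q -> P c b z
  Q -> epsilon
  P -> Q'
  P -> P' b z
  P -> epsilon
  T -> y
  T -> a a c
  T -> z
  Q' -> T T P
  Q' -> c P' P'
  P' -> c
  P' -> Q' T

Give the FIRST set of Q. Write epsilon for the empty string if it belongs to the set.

{epsilon, a, c, y, z}

FIRST(T): from T->y we get {y}; from T->a a c we get {a}; from T->z we get {z}. So FIRST(T) = {a, y, z}.
FIRST(Q'): from Q'->T T P we get {a, y, z}; from Q'->c P' P' we get {c}. So FIRST(Q') = {a, c, y, z}.
FIRST(P'): from P'->c we get {c}; from P'->Q' T we get {a, c, y, z}. So FIRST(P') = {a, c, y, z}.
FIRST(P): from P->Q' we get {a, c, y, z}; from P->P' b z we get {a, c, y, z}; from P->epsilon we get {epsilon}. So FIRST(P) = {epsilon, a, c, y, z}.
FIRST(Q): from Q->a y T a we get {a}; from Q->P c b z we get {a, c, y, z}; from Q->epsilon we get {epsilon}. So FIRST(Q) = {epsilon, a, c, y, z}.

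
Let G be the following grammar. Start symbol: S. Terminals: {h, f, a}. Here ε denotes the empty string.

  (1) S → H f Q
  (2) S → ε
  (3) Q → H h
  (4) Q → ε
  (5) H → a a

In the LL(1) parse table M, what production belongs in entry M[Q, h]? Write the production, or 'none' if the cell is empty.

none

FIRST(H): from H→a a we get {a}. So FIRST(H) = {a}.
FIRST(S): from S→H f Q we get {a}; from S→ε we get {ε}. So FIRST(S) = {ε, a}.
FIRST(Q): from Q→H h we get {a}; from Q→ε we get {ε}. So FIRST(Q) = {ε, a}.
FOLLOW(S) includes $ since S is the start symbol.
FOLLOW(S): S appears on no right-hand side. Thus FOLLOW(S) = {$}.
FOLLOW(Q): in S→H f Q, the suffix after Q is empty, so FOLLOW(Q) ⊇ FOLLOW(S) = {$}. Thus FOLLOW(Q) = {$}.
For Q → H h: FIRST(H h) = {a}, so it goes in M[Q, t] for t ∈ {a}.
For Q → ε: FIRST(ε) = {ε}, so it goes in M[Q, t] for t ∈ {}; since ε ∈ FIRST, also for every t ∈ FOLLOW(Q) = {$}.
None of these place a production in M[Q, h].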